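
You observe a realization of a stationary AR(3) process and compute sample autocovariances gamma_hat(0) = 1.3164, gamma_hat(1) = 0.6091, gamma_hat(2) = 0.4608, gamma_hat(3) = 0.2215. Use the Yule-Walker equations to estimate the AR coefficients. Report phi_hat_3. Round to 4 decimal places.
\hat\phi_{3} = -0.0600

The Yule-Walker equations for an AR(p) process read, in matrix form,
  Gamma_p phi = r_p,   with   (Gamma_p)_{ij} = gamma(|i - j|),
                       (r_p)_i = gamma(i),   i,j = 1..p.
Substitute the sample gammas (Toeplitz matrix and right-hand side of size 3):
  Gamma_p = [[1.3164, 0.6091, 0.4608], [0.6091, 1.3164, 0.6091], [0.4608, 0.6091, 1.3164]]
  r_p     = [0.6091, 0.4608, 0.2215]
Written out (R1..R3):
  (R1) 1.3164 phi_1 + 0.6091 phi_2 + 0.4608 phi_3 = 0.6091
  (R2) 0.6091 phi_1 + 1.3164 phi_2 + 0.6091 phi_3 = 0.4608
  (R3) 0.4608 phi_1 + 0.6091 phi_2 + 1.3164 phi_3 = 0.2215
Gaussian elimination:
  R2 <- R2 - (0.6091/1.3164) R1 = R2 - (0.462701) R1:  1.034569 phi_2 + 0.395887 phi_3 = 0.178969
  R3 <- R3 - (0.4608/1.3164) R1 = R3 - (0.350046) R1:  0.395887 phi_2 + 1.155099 phi_3 = 0.008287
  R3 <- R3 - (0.395887/1.034569) R2 = R3 - (0.382659) R2:  1.003609 phi_3 = -0.060197
Back-substitution:
  phi_hat_3 = -0.060197 / 1.003609 = -0.05998
  phi_hat_2 = (0.178969 - (0.395887)(-0.05998)) / 1.034569 = 0.195941
  phi_hat_1 = (0.6091 - (0.6091)(0.195941) - (0.4608)(-0.05998)) / 1.3164 = 0.393035
So phi_hat = [0.3930, 0.1959, -0.0600].
Therefore phi_hat_3 = -0.0600.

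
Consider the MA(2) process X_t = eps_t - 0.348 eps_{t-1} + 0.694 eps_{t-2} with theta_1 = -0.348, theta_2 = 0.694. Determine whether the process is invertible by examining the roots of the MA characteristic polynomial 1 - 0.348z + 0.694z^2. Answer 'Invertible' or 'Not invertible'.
\text{Invertible}

The MA(q) characteristic polynomial is P(z) = 1 - 0.348z + 0.694z^2.
Invertibility requires all roots to lie outside the unit circle, i.e. |z| > 1 for every root.
Set 1 + (-0.348) z + (0.694) z^2 = 0, i.e. a z^2 + b z + c = 0 with a = 0.694, b = -0.348, c = 1.
Discriminant D = b^2 - 4ac = (-0.348)^2 - 4*(0.694)*1 = 0.121104 - (2.776) = -2.654896.
D < 0, so the roots are the complex-conjugate pair z = (-b +/- i sqrt(-D)) / (2a) = 0.2507 +/- 1.1739i.
For a conjugate pair |z|^2 = z * conj(z) = (product of roots) = c/a = 1/(0.694) = 1.440922, so |z| = sqrt(1.440922) = 1.2004 for both roots.
Moduli of all roots: 1.2004, 1.2004.
All moduli strictly greater than 1? Yes.
Verdict: Invertible.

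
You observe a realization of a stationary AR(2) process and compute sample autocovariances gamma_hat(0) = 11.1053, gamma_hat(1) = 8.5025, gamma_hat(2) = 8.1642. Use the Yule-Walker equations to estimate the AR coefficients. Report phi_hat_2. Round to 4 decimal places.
\hat\phi_{2} = 0.3600

The Yule-Walker equations for an AR(p) process read, in matrix form,
  Gamma_p phi = r_p,   with   (Gamma_p)_{ij} = gamma(|i - j|),
                       (r_p)_i = gamma(i),   i,j = 1..p.
Substitute the sample gammas (Toeplitz matrix and right-hand side of size 2):
  Gamma_p = [[11.1053, 8.5025], [8.5025, 11.1053]]
  r_p     = [8.5025, 8.1642]
Written out:
  11.1053 phi_1 + 8.5025 phi_2 = 8.5025
  8.5025 phi_1 + 11.1053 phi_2 = 8.1642
Solve by Cramer's rule:
  det = gamma(0)^2 - gamma(1)^2 = (11.1053)^2 - (8.5025)^2 = 123.32768809 - 72.29250625 = 51.03518184
  phi_hat_1 = [gamma(1) gamma(0) - gamma(1) gamma(2)] / det = [(8.5025)(11.1053) - (8.5025)(8.1642)] / 51.03518184 = 25.00670275 / 51.03518184 = 0.49
  phi_hat_2 = [gamma(0) gamma(2) - gamma(1)^2] / det = [(11.1053)(8.1642) - (8.5025)^2] / 51.03518184 = 18.37338401 / 51.03518184 = 0.36
So phi_hat = [0.4900, 0.3600].
Therefore phi_hat_2 = 0.3600.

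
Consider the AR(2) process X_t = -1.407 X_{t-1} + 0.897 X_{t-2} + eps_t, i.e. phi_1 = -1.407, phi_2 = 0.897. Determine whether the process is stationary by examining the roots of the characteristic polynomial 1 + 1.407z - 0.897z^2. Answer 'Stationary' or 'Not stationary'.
\text{Not stationary}

The AR(p) characteristic polynomial is P(z) = 1 + 1.407z - 0.897z^2.
Stationarity requires all roots to lie outside the unit circle, i.e. |z| > 1 for every root.
Set 1 + (1.407) z + (-0.897) z^2 = 0, i.e. a z^2 + b z + c = 0 with a = -0.897, b = 1.407, c = 1.
Discriminant D = b^2 - 4ac = (1.407)^2 - 4*(-0.897)*1 = 1.979649 - (-3.588) = 5.567649.
D >= 0, so the roots are real: z = (-b +/- sqrt(D)) / (2a) = (-1.407 +/- 2.359587) / (-1.794).
  z_1 = (-1.407 + 2.359587) / (-1.794) = -0.531,   |z_1| = 0.531.
  z_2 = (-1.407 - 2.359587) / (-1.794) = 2.0995,   |z_2| = 2.0995.
Moduli of all roots: 0.5310, 2.0995.
All moduli strictly greater than 1? No.
Verdict: Not stationary.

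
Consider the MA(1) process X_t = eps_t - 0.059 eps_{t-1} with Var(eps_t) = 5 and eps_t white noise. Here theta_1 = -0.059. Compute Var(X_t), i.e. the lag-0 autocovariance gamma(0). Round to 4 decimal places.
\gamma(0) = 5.0174

For an MA(q) process X_t = eps_t + sum_i theta_i eps_{t-i} with
Var(eps_t) = sigma^2, the variance is
  gamma(0) = sigma^2 * (1 + sum_i theta_i^2).
  sum_i theta_i^2 = (-0.059)^2 = 0.003481.
  gamma(0) = 5 * (1 + 0.003481) = 5 * 1.003481 = 5.017405, which rounds to 5.0174.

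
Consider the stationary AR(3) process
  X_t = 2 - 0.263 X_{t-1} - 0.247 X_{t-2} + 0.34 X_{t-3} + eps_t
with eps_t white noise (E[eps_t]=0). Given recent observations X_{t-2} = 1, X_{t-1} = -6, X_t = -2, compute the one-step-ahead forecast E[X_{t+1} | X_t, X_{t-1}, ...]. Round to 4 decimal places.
E[X_{t+1} \mid \mathcal F_t] = 4.3480

For an AR(p) model X_t = c + sum_i phi_i X_{t-i} + eps_t, the
one-step-ahead conditional mean is
  E[X_{t+1} | X_t, ...] = c + sum_i phi_i X_{t+1-i}.
Substitute known values:
  E[X_{t+1} | ...] = 2 + (-0.263) * (-2) + (-0.247) * (-6) + (0.34) * (1)
                   = 4.3480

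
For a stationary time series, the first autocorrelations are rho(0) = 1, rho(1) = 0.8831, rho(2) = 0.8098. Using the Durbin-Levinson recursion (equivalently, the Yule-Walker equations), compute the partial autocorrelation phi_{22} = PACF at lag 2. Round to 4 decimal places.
\phi_{22} = 0.1360

The PACF at lag k is phi_{kk}, the last component of the solution
to the Yule-Walker system G_k phi = r_k where
  (G_k)_{ij} = rho(|i - j|), (r_k)_i = rho(i), i,j = 1..k.
Equivalently, Durbin-Levinson gives phi_{kk} iteratively:
  phi_{11} = rho(1)
  phi_{kk} = [rho(k) - sum_{j=1..k-1} phi_{k-1,j} rho(k-j)]
            / [1 - sum_{j=1..k-1} phi_{k-1,j} rho(j)],
  phi_{k,j} = phi_{k-1,j} - phi_{kk} phi_{k-1,k-j},  j = 1..k-1.
Step k = 1:
  phi_11 = rho(1) = 0.8831.
Step k = 2:
  phi_22 = [rho(2) - phi_11 rho(1)] / [1 - phi_11 rho(1)] = [0.8098 - (0.8831)(0.8831)] / [1 - (0.8831)(0.8831)]
         = 0.02993439 / 0.22013439 = 0.136.
Therefore phi_{22} = 0.1360.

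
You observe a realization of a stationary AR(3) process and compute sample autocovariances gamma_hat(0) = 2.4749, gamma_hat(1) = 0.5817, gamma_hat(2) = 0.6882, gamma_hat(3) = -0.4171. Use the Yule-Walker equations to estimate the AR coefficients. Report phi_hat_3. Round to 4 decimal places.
\hat\phi_{3} = -0.3070

The Yule-Walker equations for an AR(p) process read, in matrix form,
  Gamma_p phi = r_p,   with   (Gamma_p)_{ij} = gamma(|i - j|),
                       (r_p)_i = gamma(i),   i,j = 1..p.
Substitute the sample gammas (Toeplitz matrix and right-hand side of size 3):
  Gamma_p = [[2.4749, 0.5817, 0.6882], [0.5817, 2.4749, 0.5817], [0.6882, 0.5817, 2.4749]]
  r_p     = [0.5817, 0.6882, -0.4171]
Written out (R1..R3):
  (R1) 2.4749 phi_1 + 0.5817 phi_2 + 0.6882 phi_3 = 0.5817
  (R2) 0.5817 phi_1 + 2.4749 phi_2 + 0.5817 phi_3 = 0.6882
  (R3) 0.6882 phi_1 + 0.5817 phi_2 + 2.4749 phi_3 = -0.4171
Gaussian elimination:
  R2 <- R2 - (0.5817/2.4749) R1 = R2 - (0.23504) R1:  2.338177 phi_2 + 0.419946 phi_3 = 0.551477
  R3 <- R3 - (0.6882/2.4749) R1 = R3 - (0.278072) R1:  0.419946 phi_2 + 2.283531 phi_3 = -0.578854
  R3 <- R3 - (0.419946/2.338177) R2 = R3 - (0.179604) R2:  2.208107 phi_3 = -0.677902
Back-substitution:
  phi_hat_3 = -0.677902 / 2.208107 = -0.307006
  phi_hat_2 = (0.551477 - (0.419946)(-0.307006)) / 2.338177 = 0.290997
  phi_hat_1 = (0.5817 - (0.5817)(0.290997) - (0.6882)(-0.307006)) / 2.4749 = 0.252014
So phi_hat = [0.2520, 0.2910, -0.3070].
Therefore phi_hat_3 = -0.3070.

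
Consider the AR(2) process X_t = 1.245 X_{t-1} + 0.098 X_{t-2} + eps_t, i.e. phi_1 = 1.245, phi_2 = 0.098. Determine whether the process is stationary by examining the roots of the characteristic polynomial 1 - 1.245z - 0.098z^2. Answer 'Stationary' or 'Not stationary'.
\text{Not stationary}

The AR(p) characteristic polynomial is P(z) = 1 - 1.245z - 0.098z^2.
Stationarity requires all roots to lie outside the unit circle, i.e. |z| > 1 for every root.
Set 1 + (-1.245) z + (-0.098) z^2 = 0, i.e. a z^2 + b z + c = 0 with a = -0.098, b = -1.245, c = 1.
Discriminant D = b^2 - 4ac = (-1.245)^2 - 4*(-0.098)*1 = 1.550025 - (-0.392) = 1.942025.
D >= 0, so the roots are real: z = (-b +/- sqrt(D)) / (2a) = (1.245 +/- 1.393566) / (-0.196).
  z_1 = (1.245 + 1.393566) / (-0.196) = -13.4621,   |z_1| = 13.4621.
  z_2 = (1.245 - 1.393566) / (-0.196) = 0.758,   |z_2| = 0.758.
Moduli of all roots: 13.4621, 0.7580.
All moduli strictly greater than 1? No.
Verdict: Not stationary.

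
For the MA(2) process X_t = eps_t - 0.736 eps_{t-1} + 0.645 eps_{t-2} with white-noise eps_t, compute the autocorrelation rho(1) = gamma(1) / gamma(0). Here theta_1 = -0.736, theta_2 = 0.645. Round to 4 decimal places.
\rho(1) = -0.6184

For an MA(q) process with theta_0 = 1, the autocovariance is
  gamma(k) = sigma^2 * sum_{i=0..q-k} theta_i * theta_{i+k},
and rho(k) = gamma(k) / gamma(0). Sigma^2 cancels.
  numerator   = (1)*(-0.736) + (-0.736)*(0.645) = -1.21072.
  denominator = (1)^2 + (-0.736)^2 + (0.645)^2 = 1.957721.
  rho(1) = -1.21072 / 1.957721 = -0.6184.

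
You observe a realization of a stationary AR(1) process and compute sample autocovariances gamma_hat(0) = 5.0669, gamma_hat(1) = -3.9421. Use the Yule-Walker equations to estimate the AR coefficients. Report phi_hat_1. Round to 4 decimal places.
\hat\phi_{1} = -0.7780

The Yule-Walker equations for an AR(p) process read, in matrix form,
  Gamma_p phi = r_p,   with   (Gamma_p)_{ij} = gamma(|i - j|),
                       (r_p)_i = gamma(i),   i,j = 1..p.
Substitute the sample gammas (Toeplitz matrix and right-hand side of size 1):
  Gamma_p = [[5.0669]]
  r_p     = [-3.9421]
With p = 1 this is the single equation gamma(0) phi_1 = gamma(1):
  phi_hat_1 = gamma(1) / gamma(0) = -3.9421 / 5.0669 = -0.7780.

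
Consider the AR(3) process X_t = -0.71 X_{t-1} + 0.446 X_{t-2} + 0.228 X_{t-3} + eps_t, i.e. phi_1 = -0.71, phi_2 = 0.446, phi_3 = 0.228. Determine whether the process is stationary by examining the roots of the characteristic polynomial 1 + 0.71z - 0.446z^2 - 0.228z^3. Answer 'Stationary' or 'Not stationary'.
\text{Stationary}

The AR(p) characteristic polynomial is P(z) = 1 + 0.71z - 0.446z^2 - 0.228z^3.
Stationarity requires all roots to lie outside the unit circle, i.e. |z| > 1 for every root.
Degree 3: look for a simple real root z0 first, then factor out (1 - z/z0) and solve the remaining quadratic.
Testing z0 = -2.5: P(-2.5) = 1 + (0.71)(-2.5) + (-0.446)(-2.5)^2 + (-0.228)(-2.5)^3
  = 1 + (-1.775) + (-2.7875) + (3.5625) = 0.  So z_0 = -2.5 is a root, |z_0| = 2.5.
Divide out the factor (1 + 0.4 z) = (1 - z/z0) (since 1/z0 = -0.4):
  P(z) = (1 + 0.4 z)(1 + (0.31) z + (-0.57) z^2)
  [check: z-coef 0.31 - (-0.4) = 0.71; z^2-coef -0.57 - (-0.4)(0.31) = -0.446; z^3-coef -(-0.4)(-0.57) = -0.228.]
Remaining roots from the quadratic factor 1 + (0.31) z + (-0.57) z^2:
  Set 1 + (0.31) z + (-0.57) z^2 = 0, i.e. a z^2 + b z + c = 0 with a = -0.57, b = 0.31, c = 1.
  Discriminant D = b^2 - 4ac = (0.31)^2 - 4*(-0.57)*1 = 0.0961 - (-2.28) = 2.3761.
  D >= 0, so the roots are real: z = (-b +/- sqrt(D)) / (2a) = (-0.31 +/- 1.54146) / (-1.14).
    z_1 = (-0.31 + 1.54146) / (-1.14) = -1.0802,   |z_1| = 1.0802.
    z_2 = (-0.31 - 1.54146) / (-1.14) = 1.6241,   |z_2| = 1.6241.
Moduli of all roots: 2.5000, 1.0802, 1.6241.
All moduli strictly greater than 1? Yes.
Verdict: Stationary.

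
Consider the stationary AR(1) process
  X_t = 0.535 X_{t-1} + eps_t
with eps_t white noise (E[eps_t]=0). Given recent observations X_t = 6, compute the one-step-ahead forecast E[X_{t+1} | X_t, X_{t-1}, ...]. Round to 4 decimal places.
E[X_{t+1} \mid \mathcal F_t] = 3.2100

For an AR(p) model X_t = c + sum_i phi_i X_{t-i} + eps_t, the
one-step-ahead conditional mean is
  E[X_{t+1} | X_t, ...] = c + sum_i phi_i X_{t+1-i}.
Substitute known values:
  E[X_{t+1} | ...] = (0.535) * (6)
                   = 3.2100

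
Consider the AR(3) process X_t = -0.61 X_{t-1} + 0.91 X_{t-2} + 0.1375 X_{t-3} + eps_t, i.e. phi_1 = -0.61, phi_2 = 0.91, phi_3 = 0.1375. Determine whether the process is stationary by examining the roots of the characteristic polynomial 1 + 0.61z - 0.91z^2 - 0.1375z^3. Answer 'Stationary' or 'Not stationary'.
\text{Not stationary}

The AR(p) characteristic polynomial is P(z) = 1 + 0.61z - 0.91z^2 - 0.1375z^3.
Stationarity requires all roots to lie outside the unit circle, i.e. |z| > 1 for every root.
Degree 3: look for a simple real root z0 first, then factor out (1 - z/z0) and solve the remaining quadratic.
Testing z0 = -0.8: P(-0.8) = 1 + (0.61)(-0.8) + (-0.91)(-0.8)^2 + (-0.1375)(-0.8)^3
  = 1 + (-0.488) + (-0.5824) + (0.0704) = 0.  So z_0 = -0.8 is a root, |z_0| = 0.8.
Divide out the factor (1 + 1.25 z) = (1 - z/z0) (since 1/z0 = -1.25):
  P(z) = (1 + 1.25 z)(1 + (-0.64) z + (-0.11) z^2)
  [check: z-coef -0.64 - (-1.25) = 0.61; z^2-coef -0.11 - (-1.25)(-0.64) = -0.91; z^3-coef -(-1.25)(-0.11) = -0.1375.]
Remaining roots from the quadratic factor 1 + (-0.64) z + (-0.11) z^2:
  Set 1 + (-0.64) z + (-0.11) z^2 = 0, i.e. a z^2 + b z + c = 0 with a = -0.11, b = -0.64, c = 1.
  Discriminant D = b^2 - 4ac = (-0.64)^2 - 4*(-0.11)*1 = 0.4096 - (-0.44) = 0.8496.
  D >= 0, so the roots are real: z = (-b +/- sqrt(D)) / (2a) = (0.64 +/- 0.921737) / (-0.22).
    z_1 = (0.64 + 0.921737) / (-0.22) = -7.0988,   |z_1| = 7.0988.
    z_2 = (0.64 - 0.921737) / (-0.22) = 1.2806,   |z_2| = 1.2806.
Moduli of all roots: 0.8000, 7.0988, 1.2806.
All moduli strictly greater than 1? No.
Verdict: Not stationary.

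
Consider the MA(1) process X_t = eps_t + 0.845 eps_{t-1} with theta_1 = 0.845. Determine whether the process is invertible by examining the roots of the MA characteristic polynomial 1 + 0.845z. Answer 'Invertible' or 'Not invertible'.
\text{Invertible}

The MA(q) characteristic polynomial is P(z) = 1 + 0.845z.
Invertibility requires all roots to lie outside the unit circle, i.e. |z| > 1 for every root.
This is linear in z: 1 + (0.845) z = 0  =>  z = -1/(0.845) = -1.183432,  |z| = 1.183432.
Moduli of all roots: 1.1834.
All moduli strictly greater than 1? Yes.
Verdict: Invertible.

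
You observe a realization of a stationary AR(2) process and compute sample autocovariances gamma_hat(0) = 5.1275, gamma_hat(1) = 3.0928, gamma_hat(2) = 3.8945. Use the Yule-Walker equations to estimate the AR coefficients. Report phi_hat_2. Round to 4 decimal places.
\hat\phi_{2} = 0.6220

The Yule-Walker equations for an AR(p) process read, in matrix form,
  Gamma_p phi = r_p,   with   (Gamma_p)_{ij} = gamma(|i - j|),
                       (r_p)_i = gamma(i),   i,j = 1..p.
Substitute the sample gammas (Toeplitz matrix and right-hand side of size 2):
  Gamma_p = [[5.1275, 3.0928], [3.0928, 5.1275]]
  r_p     = [3.0928, 3.8945]
Written out:
  5.1275 phi_1 + 3.0928 phi_2 = 3.0928
  3.0928 phi_1 + 5.1275 phi_2 = 3.8945
Solve by Cramer's rule:
  det = gamma(0)^2 - gamma(1)^2 = (5.1275)^2 - (3.0928)^2 = 26.29125625 - 9.56541184 = 16.72584441
  phi_hat_1 = [gamma(1) gamma(0) - gamma(1) gamma(2)] / det = [(3.0928)(5.1275) - (3.0928)(3.8945)] / 16.72584441 = 3.8134224 / 16.72584441 = 0.228
  phi_hat_2 = [gamma(0) gamma(2) - gamma(1)^2] / det = [(5.1275)(3.8945) - (3.0928)^2] / 16.72584441 = 10.40363691 / 16.72584441 = 0.622
So phi_hat = [0.2280, 0.6220].
Therefore phi_hat_2 = 0.6220.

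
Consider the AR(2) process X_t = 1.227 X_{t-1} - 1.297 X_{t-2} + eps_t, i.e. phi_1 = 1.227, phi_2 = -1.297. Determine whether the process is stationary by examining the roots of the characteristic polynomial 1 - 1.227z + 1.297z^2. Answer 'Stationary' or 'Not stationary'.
\text{Not stationary}

The AR(p) characteristic polynomial is P(z) = 1 - 1.227z + 1.297z^2.
Stationarity requires all roots to lie outside the unit circle, i.e. |z| > 1 for every root.
Set 1 + (-1.227) z + (1.297) z^2 = 0, i.e. a z^2 + b z + c = 0 with a = 1.297, b = -1.227, c = 1.
Discriminant D = b^2 - 4ac = (-1.227)^2 - 4*(1.297)*1 = 1.505529 - (5.188) = -3.682471.
D < 0, so the roots are the complex-conjugate pair z = (-b +/- i sqrt(-D)) / (2a) = 0.473 +/- 0.7398i.
For a conjugate pair |z|^2 = z * conj(z) = (product of roots) = c/a = 1/(1.297) = 0.77101, so |z| = sqrt(0.77101) = 0.8781 for both roots.
Moduli of all roots: 0.8781, 0.8781.
All moduli strictly greater than 1? No.
Verdict: Not stationary.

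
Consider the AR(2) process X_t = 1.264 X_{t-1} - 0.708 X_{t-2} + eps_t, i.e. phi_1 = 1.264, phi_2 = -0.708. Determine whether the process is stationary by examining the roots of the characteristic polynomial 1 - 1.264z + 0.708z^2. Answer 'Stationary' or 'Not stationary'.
\text{Stationary}

The AR(p) characteristic polynomial is P(z) = 1 - 1.264z + 0.708z^2.
Stationarity requires all roots to lie outside the unit circle, i.e. |z| > 1 for every root.
Set 1 + (-1.264) z + (0.708) z^2 = 0, i.e. a z^2 + b z + c = 0 with a = 0.708, b = -1.264, c = 1.
Discriminant D = b^2 - 4ac = (-1.264)^2 - 4*(0.708)*1 = 1.597696 - (2.832) = -1.234304.
D < 0, so the roots are the complex-conjugate pair z = (-b +/- i sqrt(-D)) / (2a) = 0.8927 +/- 0.7846i.
For a conjugate pair |z|^2 = z * conj(z) = (product of roots) = c/a = 1/(0.708) = 1.412429, so |z| = sqrt(1.412429) = 1.1885 for both roots.
Moduli of all roots: 1.1885, 1.1885.
All moduli strictly greater than 1? Yes.
Verdict: Stationary.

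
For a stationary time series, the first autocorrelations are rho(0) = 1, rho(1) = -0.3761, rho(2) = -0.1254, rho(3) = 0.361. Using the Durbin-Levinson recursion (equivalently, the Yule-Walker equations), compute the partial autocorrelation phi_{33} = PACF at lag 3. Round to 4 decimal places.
\phi_{33} = 0.2350

The PACF at lag k is phi_{kk}, the last component of the solution
to the Yule-Walker system G_k phi = r_k where
  (G_k)_{ij} = rho(|i - j|), (r_k)_i = rho(i), i,j = 1..k.
Equivalently, Durbin-Levinson gives phi_{kk} iteratively:
  phi_{11} = rho(1)
  phi_{kk} = [rho(k) - sum_{j=1..k-1} phi_{k-1,j} rho(k-j)]
            / [1 - sum_{j=1..k-1} phi_{k-1,j} rho(j)],
  phi_{k,j} = phi_{k-1,j} - phi_{kk} phi_{k-1,k-j},  j = 1..k-1.
Step k = 1:
  phi_11 = rho(1) = -0.3761.
Step k = 2:
  phi_22 = [rho(2) - phi_11 rho(1)] / [1 - phi_11 rho(1)] = [-0.1254 - (-0.3761)(-0.3761)] / [1 - (-0.3761)(-0.3761)]
         = -0.26685121 / 0.85854879 = -0.310817.
  Update: phi_21 = phi_11 - phi_22 phi_11 = -0.3761 - (-0.310817)(-0.3761) = -0.492998.
Step k = 3:
  phi_33 = [rho(3) - phi_21 rho(2) - phi_22 rho(1)] / [1 - phi_21 rho(1) - phi_22 rho(2)]
    numerator   = 0.361 - (-0.492998)(-0.1254) - (-0.310817)(-0.3761) = 0.18227991
    denominator = 1 - (-0.492998)(-0.3761) - (-0.310817)(-0.1254) = 0.77560701
  phi_33 = 0.18227991 / 0.77560701 = 0.235.
Therefore phi_{33} = 0.2350.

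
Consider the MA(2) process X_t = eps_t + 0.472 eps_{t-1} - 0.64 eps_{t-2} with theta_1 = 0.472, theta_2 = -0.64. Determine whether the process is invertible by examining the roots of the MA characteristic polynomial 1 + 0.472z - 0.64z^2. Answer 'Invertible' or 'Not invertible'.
\text{Not invertible}

The MA(q) characteristic polynomial is P(z) = 1 + 0.472z - 0.64z^2.
Invertibility requires all roots to lie outside the unit circle, i.e. |z| > 1 for every root.
Set 1 + (0.472) z + (-0.64) z^2 = 0, i.e. a z^2 + b z + c = 0 with a = -0.64, b = 0.472, c = 1.
Discriminant D = b^2 - 4ac = (0.472)^2 - 4*(-0.64)*1 = 0.222784 - (-2.56) = 2.782784.
D >= 0, so the roots are real: z = (-b +/- sqrt(D)) / (2a) = (-0.472 +/- 1.668168) / (-1.28).
  z_1 = (-0.472 + 1.668168) / (-1.28) = -0.9345,   |z_1| = 0.9345.
  z_2 = (-0.472 - 1.668168) / (-1.28) = 1.672,   |z_2| = 1.672.
Moduli of all roots: 0.9345, 1.6720.
All moduli strictly greater than 1? No.
Verdict: Not invertible.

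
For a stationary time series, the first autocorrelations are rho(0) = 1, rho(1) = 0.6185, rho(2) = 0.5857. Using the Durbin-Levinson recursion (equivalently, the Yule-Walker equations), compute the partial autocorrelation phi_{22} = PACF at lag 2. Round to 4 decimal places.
\phi_{22} = 0.3290

The PACF at lag k is phi_{kk}, the last component of the solution
to the Yule-Walker system G_k phi = r_k where
  (G_k)_{ij} = rho(|i - j|), (r_k)_i = rho(i), i,j = 1..k.
Equivalently, Durbin-Levinson gives phi_{kk} iteratively:
  phi_{11} = rho(1)
  phi_{kk} = [rho(k) - sum_{j=1..k-1} phi_{k-1,j} rho(k-j)]
            / [1 - sum_{j=1..k-1} phi_{k-1,j} rho(j)],
  phi_{k,j} = phi_{k-1,j} - phi_{kk} phi_{k-1,k-j},  j = 1..k-1.
Step k = 1:
  phi_11 = rho(1) = 0.6185.
Step k = 2:
  phi_22 = [rho(2) - phi_11 rho(1)] / [1 - phi_11 rho(1)] = [0.5857 - (0.6185)(0.6185)] / [1 - (0.6185)(0.6185)]
         = 0.20315775 / 0.61745775 = 0.329.
Therefore phi_{22} = 0.3290.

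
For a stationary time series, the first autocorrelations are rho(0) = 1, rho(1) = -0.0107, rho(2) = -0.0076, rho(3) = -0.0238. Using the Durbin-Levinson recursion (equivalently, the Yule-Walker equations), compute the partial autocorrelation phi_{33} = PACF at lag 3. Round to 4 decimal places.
\phi_{33} = -0.0240

The PACF at lag k is phi_{kk}, the last component of the solution
to the Yule-Walker system G_k phi = r_k where
  (G_k)_{ij} = rho(|i - j|), (r_k)_i = rho(i), i,j = 1..k.
Equivalently, Durbin-Levinson gives phi_{kk} iteratively:
  phi_{11} = rho(1)
  phi_{kk} = [rho(k) - sum_{j=1..k-1} phi_{k-1,j} rho(k-j)]
            / [1 - sum_{j=1..k-1} phi_{k-1,j} rho(j)],
  phi_{k,j} = phi_{k-1,j} - phi_{kk} phi_{k-1,k-j},  j = 1..k-1.
Step k = 1:
  phi_11 = rho(1) = -0.0107.
Step k = 2:
  phi_22 = [rho(2) - phi_11 rho(1)] / [1 - phi_11 rho(1)] = [-0.0076 - (-0.0107)(-0.0107)] / [1 - (-0.0107)(-0.0107)]
         = -0.00771449 / 0.99988551 = -0.007715.
  Update: phi_21 = phi_11 - phi_22 phi_11 = -0.0107 - (-0.007715)(-0.0107) = -0.010783.
Step k = 3:
  phi_33 = [rho(3) - phi_21 rho(2) - phi_22 rho(1)] / [1 - phi_21 rho(1) - phi_22 rho(2)]
    numerator   = -0.0238 - (-0.010783)(-0.0076) - (-0.007715)(-0.0107) = -0.0239645
    denominator = 1 - (-0.010783)(-0.0107) - (-0.007715)(-0.0076) = 0.99982599
  phi_33 = -0.0239645 / 0.99982599 = -0.024.
Therefore phi_{33} = -0.0240.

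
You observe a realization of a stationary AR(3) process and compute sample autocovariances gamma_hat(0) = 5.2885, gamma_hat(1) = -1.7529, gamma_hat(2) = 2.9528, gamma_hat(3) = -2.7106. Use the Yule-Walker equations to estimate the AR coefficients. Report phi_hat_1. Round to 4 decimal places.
\hat\phi_{1} = 0.0280

The Yule-Walker equations for an AR(p) process read, in matrix form,
  Gamma_p phi = r_p,   with   (Gamma_p)_{ij} = gamma(|i - j|),
                       (r_p)_i = gamma(i),   i,j = 1..p.
Substitute the sample gammas (Toeplitz matrix and right-hand side of size 3):
  Gamma_p = [[5.2885, -1.7529, 2.9528], [-1.7529, 5.2885, -1.7529], [2.9528, -1.7529, 5.2885]]
  r_p     = [-1.7529, 2.9528, -2.7106]
Written out (R1..R3):
  (R1) 5.2885 phi_1 - 1.7529 phi_2 + 2.9528 phi_3 = -1.7529
  (R2) -1.7529 phi_1 + 5.2885 phi_2 - 1.7529 phi_3 = 2.9528
  (R3) 2.9528 phi_1 - 1.7529 phi_2 + 5.2885 phi_3 = -2.7106
Gaussian elimination:
  R2 <- R2 - (-1.7529/5.2885) R1 = R2 - (-0.331455) R1:  4.707492 phi_2 - 0.77418 phi_3 = 2.371792
  R3 <- R3 - (2.9528/5.2885) R1 = R3 - (0.558344) R1:  -0.77418 phi_2 + 3.639823 phi_3 = -1.73188
  R3 <- R3 - (-0.77418/4.707492) R2 = R3 - (-0.164457) R2:  3.512504 phi_3 = -1.341822
Back-substitution:
  phi_hat_3 = -1.341822 / 3.512504 = -0.382013
  phi_hat_2 = (2.371792 - (-0.77418)(-0.382013)) / 4.707492 = 0.441009
  phi_hat_1 = (-1.7529 - (-1.7529)(0.441009) - (2.9528)(-0.382013)) / 5.2885 = 0.028014
So phi_hat = [0.0280, 0.4410, -0.3820].
Therefore phi_hat_1 = 0.0280.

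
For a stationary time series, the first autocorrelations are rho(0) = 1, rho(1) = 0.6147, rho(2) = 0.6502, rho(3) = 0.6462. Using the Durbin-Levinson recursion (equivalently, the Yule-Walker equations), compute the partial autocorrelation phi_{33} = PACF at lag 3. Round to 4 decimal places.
\phi_{33} = 0.3030

The PACF at lag k is phi_{kk}, the last component of the solution
to the Yule-Walker system G_k phi = r_k where
  (G_k)_{ij} = rho(|i - j|), (r_k)_i = rho(i), i,j = 1..k.
Equivalently, Durbin-Levinson gives phi_{kk} iteratively:
  phi_{11} = rho(1)
  phi_{kk} = [rho(k) - sum_{j=1..k-1} phi_{k-1,j} rho(k-j)]
            / [1 - sum_{j=1..k-1} phi_{k-1,j} rho(j)],
  phi_{k,j} = phi_{k-1,j} - phi_{kk} phi_{k-1,k-j},  j = 1..k-1.
Step k = 1:
  phi_11 = rho(1) = 0.6147.
Step k = 2:
  phi_22 = [rho(2) - phi_11 rho(1)] / [1 - phi_11 rho(1)] = [0.6502 - (0.6147)(0.6147)] / [1 - (0.6147)(0.6147)]
         = 0.27234391 / 0.62214391 = 0.437751.
  Update: phi_21 = phi_11 - phi_22 phi_11 = 0.6147 - (0.437751)(0.6147) = 0.345615.
Step k = 3:
  phi_33 = [rho(3) - phi_21 rho(2) - phi_22 rho(1)] / [1 - phi_21 rho(1) - phi_22 rho(2)]
    numerator   = 0.6462 - (0.345615)(0.6502) - (0.437751)(0.6147) = 0.15239601
    denominator = 1 - (0.345615)(0.6147) - (0.437751)(0.6502) = 0.50292518
  phi_33 = 0.15239601 / 0.50292518 = 0.303.
Therefore phi_{33} = 0.3030.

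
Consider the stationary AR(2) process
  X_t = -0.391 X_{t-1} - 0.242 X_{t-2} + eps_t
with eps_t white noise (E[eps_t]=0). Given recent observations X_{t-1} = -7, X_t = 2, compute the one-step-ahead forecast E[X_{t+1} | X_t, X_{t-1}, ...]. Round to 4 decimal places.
E[X_{t+1} \mid \mathcal F_t] = 0.9120

For an AR(p) model X_t = c + sum_i phi_i X_{t-i} + eps_t, the
one-step-ahead conditional mean is
  E[X_{t+1} | X_t, ...] = c + sum_i phi_i X_{t+1-i}.
Substitute known values:
  E[X_{t+1} | ...] = (-0.391) * (2) + (-0.242) * (-7)
                   = 0.9120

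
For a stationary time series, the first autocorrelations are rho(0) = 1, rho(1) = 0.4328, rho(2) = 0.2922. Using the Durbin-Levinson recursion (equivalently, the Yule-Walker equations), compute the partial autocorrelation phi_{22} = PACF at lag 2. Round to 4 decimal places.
\phi_{22} = 0.1291

The PACF at lag k is phi_{kk}, the last component of the solution
to the Yule-Walker system G_k phi = r_k where
  (G_k)_{ij} = rho(|i - j|), (r_k)_i = rho(i), i,j = 1..k.
Equivalently, Durbin-Levinson gives phi_{kk} iteratively:
  phi_{11} = rho(1)
  phi_{kk} = [rho(k) - sum_{j=1..k-1} phi_{k-1,j} rho(k-j)]
            / [1 - sum_{j=1..k-1} phi_{k-1,j} rho(j)],
  phi_{k,j} = phi_{k-1,j} - phi_{kk} phi_{k-1,k-j},  j = 1..k-1.
Step k = 1:
  phi_11 = rho(1) = 0.4328.
Step k = 2:
  phi_22 = [rho(2) - phi_11 rho(1)] / [1 - phi_11 rho(1)] = [0.2922 - (0.4328)(0.4328)] / [1 - (0.4328)(0.4328)]
         = 0.10488416 / 0.81268416 = 0.1291.
Therefore phi_{22} = 0.1291.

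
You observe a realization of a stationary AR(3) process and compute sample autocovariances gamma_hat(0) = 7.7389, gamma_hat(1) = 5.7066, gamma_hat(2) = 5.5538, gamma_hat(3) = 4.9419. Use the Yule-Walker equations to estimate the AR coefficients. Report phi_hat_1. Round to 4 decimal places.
\hat\phi_{1} = 0.4270

The Yule-Walker equations for an AR(p) process read, in matrix form,
  Gamma_p phi = r_p,   with   (Gamma_p)_{ij} = gamma(|i - j|),
                       (r_p)_i = gamma(i),   i,j = 1..p.
Substitute the sample gammas (Toeplitz matrix and right-hand side of size 3):
  Gamma_p = [[7.7389, 5.7066, 5.5538], [5.7066, 7.7389, 5.7066], [5.5538, 5.7066, 7.7389]]
  r_p     = [5.7066, 5.5538, 4.9419]
Written out (R1..R3):
  (R1) 7.7389 phi_1 + 5.7066 phi_2 + 5.5538 phi_3 = 5.7066
  (R2) 5.7066 phi_1 + 7.7389 phi_2 + 5.7066 phi_3 = 5.5538
  (R3) 5.5538 phi_1 + 5.7066 phi_2 + 7.7389 phi_3 = 4.9419
Gaussian elimination:
  R2 <- R2 - (5.7066/7.7389) R1 = R2 - (0.737392) R1:  3.530901 phi_2 + 1.611274 phi_3 = 1.345801
  R3 <- R3 - (5.5538/7.7389) R1 = R3 - (0.717647) R1:  1.611274 phi_2 + 3.753231 phi_3 = 0.846574
  R3 <- R3 - (1.611274/3.530901) R2 = R3 - (0.456335) R2:  3.01795 phi_3 = 0.232438
Back-substitution:
  phi_hat_3 = 0.232438 / 3.01795 = 0.077019
  phi_hat_2 = (1.345801 - (1.611274)(0.077019)) / 3.530901 = 0.346003
  phi_hat_1 = (5.7066 - (5.7066)(0.346003) - (5.5538)(0.077019)) / 7.7389 = 0.42698
So phi_hat = [0.4270, 0.3460, 0.0770].
Therefore phi_hat_1 = 0.4270.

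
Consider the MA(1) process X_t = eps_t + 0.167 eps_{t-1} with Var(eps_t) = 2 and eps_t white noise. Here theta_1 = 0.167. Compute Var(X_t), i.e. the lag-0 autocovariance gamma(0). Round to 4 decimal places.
\gamma(0) = 2.0558

For an MA(q) process X_t = eps_t + sum_i theta_i eps_{t-i} with
Var(eps_t) = sigma^2, the variance is
  gamma(0) = sigma^2 * (1 + sum_i theta_i^2).
  sum_i theta_i^2 = (0.167)^2 = 0.027889.
  gamma(0) = 2 * (1 + 0.027889) = 2 * 1.027889 = 2.055778, which rounds to 2.0558.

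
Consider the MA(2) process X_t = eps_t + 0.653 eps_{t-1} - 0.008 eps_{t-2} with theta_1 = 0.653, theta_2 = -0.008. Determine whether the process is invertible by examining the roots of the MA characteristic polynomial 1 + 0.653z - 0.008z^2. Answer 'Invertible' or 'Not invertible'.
\text{Invertible}

The MA(q) characteristic polynomial is P(z) = 1 + 0.653z - 0.008z^2.
Invertibility requires all roots to lie outside the unit circle, i.e. |z| > 1 for every root.
Set 1 + (0.653) z + (-0.008) z^2 = 0, i.e. a z^2 + b z + c = 0 with a = -0.008, b = 0.653, c = 1.
Discriminant D = b^2 - 4ac = (0.653)^2 - 4*(-0.008)*1 = 0.426409 - (-0.032) = 0.458409.
D >= 0, so the roots are real: z = (-b +/- sqrt(D)) / (2a) = (-0.653 +/- 0.677059) / (-0.016).
  z_1 = (-0.653 + 0.677059) / (-0.016) = -1.5037,   |z_1| = 1.5037.
  z_2 = (-0.653 - 0.677059) / (-0.016) = 83.1287,   |z_2| = 83.1287.
Moduli of all roots: 1.5037, 83.1287.
All moduli strictly greater than 1? Yes.
Verdict: Invertible.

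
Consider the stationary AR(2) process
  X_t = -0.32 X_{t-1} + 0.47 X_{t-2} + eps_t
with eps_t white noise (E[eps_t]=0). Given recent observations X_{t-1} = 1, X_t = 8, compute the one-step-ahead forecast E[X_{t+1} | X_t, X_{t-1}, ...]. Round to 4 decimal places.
E[X_{t+1} \mid \mathcal F_t] = -2.0900

For an AR(p) model X_t = c + sum_i phi_i X_{t-i} + eps_t, the
one-step-ahead conditional mean is
  E[X_{t+1} | X_t, ...] = c + sum_i phi_i X_{t+1-i}.
Substitute known values:
  E[X_{t+1} | ...] = (-0.32) * (8) + (0.47) * (1)
                   = -2.0900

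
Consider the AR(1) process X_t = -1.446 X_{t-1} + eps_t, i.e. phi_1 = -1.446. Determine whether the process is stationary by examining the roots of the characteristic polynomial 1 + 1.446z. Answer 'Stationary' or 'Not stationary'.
\text{Not stationary}

The AR(p) characteristic polynomial is P(z) = 1 + 1.446z.
Stationarity requires all roots to lie outside the unit circle, i.e. |z| > 1 for every root.
This is linear in z: 1 + (1.446) z = 0  =>  z = -1/(1.446) = -0.691563,  |z| = 0.691563.
Moduli of all roots: 0.6916.
All moduli strictly greater than 1? No.
Verdict: Not stationary.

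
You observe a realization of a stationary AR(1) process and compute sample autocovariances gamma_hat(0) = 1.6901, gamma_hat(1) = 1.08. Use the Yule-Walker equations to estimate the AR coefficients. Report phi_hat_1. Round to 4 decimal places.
\hat\phi_{1} = 0.6390

The Yule-Walker equations for an AR(p) process read, in matrix form,
  Gamma_p phi = r_p,   with   (Gamma_p)_{ij} = gamma(|i - j|),
                       (r_p)_i = gamma(i),   i,j = 1..p.
Substitute the sample gammas (Toeplitz matrix and right-hand side of size 1):
  Gamma_p = [[1.6901]]
  r_p     = [1.08]
With p = 1 this is the single equation gamma(0) phi_1 = gamma(1):
  phi_hat_1 = gamma(1) / gamma(0) = 1.08 / 1.6901 = 0.6390.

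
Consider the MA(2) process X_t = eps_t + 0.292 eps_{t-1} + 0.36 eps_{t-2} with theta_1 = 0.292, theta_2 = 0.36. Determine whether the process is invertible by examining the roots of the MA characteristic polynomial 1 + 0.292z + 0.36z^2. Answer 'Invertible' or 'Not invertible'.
\text{Invertible}

The MA(q) characteristic polynomial is P(z) = 1 + 0.292z + 0.36z^2.
Invertibility requires all roots to lie outside the unit circle, i.e. |z| > 1 for every root.
Set 1 + (0.292) z + (0.36) z^2 = 0, i.e. a z^2 + b z + c = 0 with a = 0.36, b = 0.292, c = 1.
Discriminant D = b^2 - 4ac = (0.292)^2 - 4*(0.36)*1 = 0.085264 - (1.44) = -1.354736.
D < 0, so the roots are the complex-conjugate pair z = (-b +/- i sqrt(-D)) / (2a) = -0.4056 +/- 1.6166i.
For a conjugate pair |z|^2 = z * conj(z) = (product of roots) = c/a = 1/(0.36) = 2.777778, so |z| = sqrt(2.777778) = 1.6667 for both roots.
Moduli of all roots: 1.6667, 1.6667.
All moduli strictly greater than 1? Yes.
Verdict: Invertible.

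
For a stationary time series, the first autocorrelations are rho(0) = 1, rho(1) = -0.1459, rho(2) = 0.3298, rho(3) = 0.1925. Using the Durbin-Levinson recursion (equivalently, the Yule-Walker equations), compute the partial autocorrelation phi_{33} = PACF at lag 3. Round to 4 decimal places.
\phi_{33} = 0.3079

The PACF at lag k is phi_{kk}, the last component of the solution
to the Yule-Walker system G_k phi = r_k where
  (G_k)_{ij} = rho(|i - j|), (r_k)_i = rho(i), i,j = 1..k.
Equivalently, Durbin-Levinson gives phi_{kk} iteratively:
  phi_{11} = rho(1)
  phi_{kk} = [rho(k) - sum_{j=1..k-1} phi_{k-1,j} rho(k-j)]
            / [1 - sum_{j=1..k-1} phi_{k-1,j} rho(j)],
  phi_{k,j} = phi_{k-1,j} - phi_{kk} phi_{k-1,k-j},  j = 1..k-1.
Step k = 1:
  phi_11 = rho(1) = -0.1459.
Step k = 2:
  phi_22 = [rho(2) - phi_11 rho(1)] / [1 - phi_11 rho(1)] = [0.3298 - (-0.1459)(-0.1459)] / [1 - (-0.1459)(-0.1459)]
         = 0.30851319 / 0.97871319 = 0.315223.
  Update: phi_21 = phi_11 - phi_22 phi_11 = -0.1459 - (0.315223)(-0.1459) = -0.099909.
Step k = 3:
  phi_33 = [rho(3) - phi_21 rho(2) - phi_22 rho(1)] / [1 - phi_21 rho(1) - phi_22 rho(2)]
    numerator   = 0.1925 - (-0.099909)(0.3298) - (0.315223)(-0.1459) = 0.27144104
    denominator = 1 - (-0.099909)(-0.1459) - (0.315223)(0.3298) = 0.88146265
  phi_33 = 0.27144104 / 0.88146265 = 0.3079.
Therefore phi_{33} = 0.3079.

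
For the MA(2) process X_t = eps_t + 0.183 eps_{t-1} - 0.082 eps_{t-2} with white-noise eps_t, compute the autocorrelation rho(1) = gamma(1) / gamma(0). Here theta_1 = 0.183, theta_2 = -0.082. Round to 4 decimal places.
\rho(1) = 0.1615

For an MA(q) process with theta_0 = 1, the autocovariance is
  gamma(k) = sigma^2 * sum_{i=0..q-k} theta_i * theta_{i+k},
and rho(k) = gamma(k) / gamma(0). Sigma^2 cancels.
  numerator   = (1)*(0.183) + (0.183)*(-0.082) = 0.167994.
  denominator = (1)^2 + (0.183)^2 + (-0.082)^2 = 1.040213.
  rho(1) = 0.167994 / 1.040213 = 0.1615.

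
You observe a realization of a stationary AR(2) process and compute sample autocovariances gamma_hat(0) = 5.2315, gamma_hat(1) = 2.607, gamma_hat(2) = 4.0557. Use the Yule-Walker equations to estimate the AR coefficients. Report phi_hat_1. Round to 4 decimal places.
\hat\phi_{1} = 0.1490

The Yule-Walker equations for an AR(p) process read, in matrix form,
  Gamma_p phi = r_p,   with   (Gamma_p)_{ij} = gamma(|i - j|),
                       (r_p)_i = gamma(i),   i,j = 1..p.
Substitute the sample gammas (Toeplitz matrix and right-hand side of size 2):
  Gamma_p = [[5.2315, 2.607], [2.607, 5.2315]]
  r_p     = [2.607, 4.0557]
Written out:
  5.2315 phi_1 + 2.607 phi_2 = 2.607
  2.607 phi_1 + 5.2315 phi_2 = 4.0557
Solve by Cramer's rule:
  det = gamma(0)^2 - gamma(1)^2 = (5.2315)^2 - (2.607)^2 = 27.36859225 - 6.796449 = 20.57214325
  phi_hat_1 = [gamma(1) gamma(0) - gamma(1) gamma(2)] / det = [(2.607)(5.2315) - (2.607)(4.0557)] / 20.57214325 = 3.0653106 / 20.57214325 = 0.149
  phi_hat_2 = [gamma(0) gamma(2) - gamma(1)^2] / det = [(5.2315)(4.0557) - (2.607)^2] / 20.57214325 = 14.42094555 / 20.57214325 = 0.701
So phi_hat = [0.1490, 0.7010].
Therefore phi_hat_1 = 0.1490.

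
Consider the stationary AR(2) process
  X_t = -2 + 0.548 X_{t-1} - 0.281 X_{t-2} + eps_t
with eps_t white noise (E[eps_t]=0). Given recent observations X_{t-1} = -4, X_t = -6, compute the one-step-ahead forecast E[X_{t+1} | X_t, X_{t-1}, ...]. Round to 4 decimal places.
E[X_{t+1} \mid \mathcal F_t] = -4.1640

For an AR(p) model X_t = c + sum_i phi_i X_{t-i} + eps_t, the
one-step-ahead conditional mean is
  E[X_{t+1} | X_t, ...] = c + sum_i phi_i X_{t+1-i}.
Substitute known values:
  E[X_{t+1} | ...] = -2 + (0.548) * (-6) + (-0.281) * (-4)
                   = -4.1640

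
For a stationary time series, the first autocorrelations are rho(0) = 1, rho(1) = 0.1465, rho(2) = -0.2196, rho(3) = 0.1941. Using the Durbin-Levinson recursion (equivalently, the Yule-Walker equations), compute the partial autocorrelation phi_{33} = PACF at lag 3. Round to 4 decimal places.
\phi_{33} = 0.2941

The PACF at lag k is phi_{kk}, the last component of the solution
to the Yule-Walker system G_k phi = r_k where
  (G_k)_{ij} = rho(|i - j|), (r_k)_i = rho(i), i,j = 1..k.
Equivalently, Durbin-Levinson gives phi_{kk} iteratively:
  phi_{11} = rho(1)
  phi_{kk} = [rho(k) - sum_{j=1..k-1} phi_{k-1,j} rho(k-j)]
            / [1 - sum_{j=1..k-1} phi_{k-1,j} rho(j)],
  phi_{k,j} = phi_{k-1,j} - phi_{kk} phi_{k-1,k-j},  j = 1..k-1.
Step k = 1:
  phi_11 = rho(1) = 0.1465.
Step k = 2:
  phi_22 = [rho(2) - phi_11 rho(1)] / [1 - phi_11 rho(1)] = [-0.2196 - (0.1465)(0.1465)] / [1 - (0.1465)(0.1465)]
         = -0.24106225 / 0.97853775 = -0.246349.
  Update: phi_21 = phi_11 - phi_22 phi_11 = 0.1465 - (-0.246349)(0.1465) = 0.18259.
Step k = 3:
  phi_33 = [rho(3) - phi_21 rho(2) - phi_22 rho(1)] / [1 - phi_21 rho(1) - phi_22 rho(2)]
    numerator   = 0.1941 - (0.18259)(-0.2196) - (-0.246349)(0.1465) = 0.270287
    denominator = 1 - (0.18259)(0.1465) - (-0.246349)(-0.2196) = 0.91915219
  phi_33 = 0.270287 / 0.91915219 = 0.2941.
Therefore phi_{33} = 0.2941.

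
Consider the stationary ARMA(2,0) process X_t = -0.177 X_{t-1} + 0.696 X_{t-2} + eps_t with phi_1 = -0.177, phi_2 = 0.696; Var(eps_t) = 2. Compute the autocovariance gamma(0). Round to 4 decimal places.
\gamma(0) = 5.8685

Multiply the model equation by X_{t-k} and take expectations. With theta_0 = psi_0 = 1 and psi_j the MA(infinity) weights, this gives
  gamma(k) - sum_i phi_i gamma(k-i) = c_k,
  c_k = sigma^2 * sum_{j=k..q} theta_j psi_{j-k}   (c_k = 0 for k > q),
using gamma(-m) = gamma(m).
Pure AR (q = 0): c_0 = sigma^2 = 2, c_k = 0 for k >= 1.
Equations for k = 0, 1, 2 (AR order 2, c_2 = 0):
  (E0) gamma(0) = phi_1 gamma(1) + phi_2 gamma(2) + c_0
  (E1) gamma(1) = phi_1 gamma(0) + phi_2 gamma(1) + c_1
  (E2) gamma(2) = phi_1 gamma(1) + phi_2 gamma(0)
From (E1): gamma(1) = A gamma(0) + B with
  A = phi_1 / (1 - phi_2) = -0.177 / 0.304 = -0.582237,   B = c_1 / (1 - phi_2) = 0 / 0.304 = 0.
Insert (E2) into (E0): gamma(0) (1 - phi_2^2) = phi_1 (1 + phi_2) gamma(1) + c_0.
  phi_1 (1 + phi_2) = (-0.177)(1.696) = -0.300192,   1 - phi_2^2 = 0.515584.
Replace gamma(1) by A gamma(0) + B and collect gamma(0):
  gamma(0) [0.515584 - (-0.300192)(-0.582237)] = c_0 = 2
  gamma(0) * 0.340801 = 2
  gamma(0) = 2 / 0.340801 = 5.868525.
Therefore gamma(0) = 5.8685 (to 4 decimal places).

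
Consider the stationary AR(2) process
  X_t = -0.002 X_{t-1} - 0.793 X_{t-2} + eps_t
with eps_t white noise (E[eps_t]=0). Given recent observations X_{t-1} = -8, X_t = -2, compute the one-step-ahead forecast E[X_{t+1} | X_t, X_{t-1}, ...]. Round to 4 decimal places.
E[X_{t+1} \mid \mathcal F_t] = 6.3480

For an AR(p) model X_t = c + sum_i phi_i X_{t-i} + eps_t, the
one-step-ahead conditional mean is
  E[X_{t+1} | X_t, ...] = c + sum_i phi_i X_{t+1-i}.
Substitute known values:
  E[X_{t+1} | ...] = (-0.002) * (-2) + (-0.793) * (-8)
                   = 6.3480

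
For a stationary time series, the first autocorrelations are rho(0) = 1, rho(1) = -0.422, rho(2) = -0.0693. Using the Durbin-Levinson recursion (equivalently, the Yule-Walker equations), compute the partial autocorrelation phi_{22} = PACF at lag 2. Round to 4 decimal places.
\phi_{22} = -0.3010

The PACF at lag k is phi_{kk}, the last component of the solution
to the Yule-Walker system G_k phi = r_k where
  (G_k)_{ij} = rho(|i - j|), (r_k)_i = rho(i), i,j = 1..k.
Equivalently, Durbin-Levinson gives phi_{kk} iteratively:
  phi_{11} = rho(1)
  phi_{kk} = [rho(k) - sum_{j=1..k-1} phi_{k-1,j} rho(k-j)]
            / [1 - sum_{j=1..k-1} phi_{k-1,j} rho(j)],
  phi_{k,j} = phi_{k-1,j} - phi_{kk} phi_{k-1,k-j},  j = 1..k-1.
Step k = 1:
  phi_11 = rho(1) = -0.422.
Step k = 2:
  phi_22 = [rho(2) - phi_11 rho(1)] / [1 - phi_11 rho(1)] = [-0.0693 - (-0.422)(-0.422)] / [1 - (-0.422)(-0.422)]
         = -0.247384 / 0.821916 = -0.301.
Therefore phi_{22} = -0.3010.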